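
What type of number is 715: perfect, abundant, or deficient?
deficient

Proper divisors of 715: sum = 1 + 5 + 11 + 13 + 55 + 65 + 143 = 293
Since 293 < 715, 715 is deficient.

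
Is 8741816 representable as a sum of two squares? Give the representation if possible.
Not possible

Factorization: 8741816 = 2^3 × 103^3
By Fermat: n is sum of two squares iff every prime p ≡ 3 (mod 4) appears to even power.
Prime(s) ≡ 3 (mod 4) with odd exponent: [(103, 3)]
Therefore 8741816 cannot be expressed as a² + b².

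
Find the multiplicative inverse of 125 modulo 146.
139

gcd(125, 146) = 1, so the inverse exists.
Extended Euclidean algorithm on (146, 125):
146 = 1 × 125 + 21  ⟹  21 = (1)·146 + (-1)·125
125 = 5 × 21 + 20  ⟹  20 = (-5)·146 + (6)·125
21 = 1 × 20 + 1  ⟹  1 = (6)·146 + (-7)·125
So (-7)·125 ≡ 1 (mod 146), i.e. 125^(-1) ≡ -7 ≡ 139 (mod 146).
Check: 125 × 139 = 17375 ≡ 1 (mod 146)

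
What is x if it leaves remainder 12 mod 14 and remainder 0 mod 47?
376

Using Chinese Remainder Theorem:
M = 14 × 47 = 658
M1 = 47, M2 = 14
y1 = 47^(-1) mod 14 = 3
y2 = 14^(-1) mod 47 = 37
x = (12×47×3 + 0×14×37) mod 658 = 376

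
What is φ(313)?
312

313 = 313
φ(n) = n × ∏(1 - 1/p) for each prime p dividing n
φ(313) = 313 × (1 - 1/313) = 312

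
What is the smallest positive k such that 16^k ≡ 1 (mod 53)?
13

53 is prime, so ord(16) divides φ(53) = 52.
Divisors of 52: 1, 2, 4, 13, 26, 52.
Repeated squaring: 16^1 ≡ 16, 16^2 ≡ 44, 16^4 ≡ 28, 16^8 ≡ 42, 16^16 ≡ 15, 16^32 ≡ 13 (mod 53).
Test 16^d mod 53 for each divisor d in increasing order:
16^1 ≡ 16
16^2 ≡ 44
16^4 ≡ 28
16^13 = 16^8·16^4·16^1 ≡ 1  ← first divisor giving 1
The order is 13.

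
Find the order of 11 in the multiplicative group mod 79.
39

79 is prime, so ord(11) divides φ(79) = 78.
Divisors of 78: 1, 2, 3, 6, 13, 26, 39, 78.
Repeated squaring: 11^1 ≡ 11, 11^2 ≡ 42, 11^4 ≡ 26, 11^8 ≡ 44, 11^16 ≡ 40, 11^32 ≡ 20, 11^64 ≡ 5 (mod 79).
Test 11^d mod 79 for each divisor d in increasing order:
11^1 ≡ 11
11^2 ≡ 42
11^3 = 11^2·11^1 ≡ 67
11^6 = 11^4·11^2 ≡ 65
11^13 = 11^8·11^4·11^1 ≡ 23
11^26 = 11^16·11^8·11^2 ≡ 55
11^39 = 11^32·11^4·11^2·11^1 ≡ 1  ← first divisor giving 1
The order is 39.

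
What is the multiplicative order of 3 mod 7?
6

7 is prime, so ord(3) divides φ(7) = 6.
Divisors of 6: 1, 2, 3, 6.
Repeated squaring: 3^1 ≡ 3, 3^2 ≡ 2, 3^4 ≡ 4 (mod 7).
Test 3^d mod 7 for each divisor d in increasing order:
3^1 ≡ 3
3^2 ≡ 2
3^3 = 3^2·3^1 ≡ 6
3^6 = 3^4·3^2 ≡ 1  ← first divisor giving 1
The order is 6.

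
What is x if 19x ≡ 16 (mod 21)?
x ≡ 13 (mod 21)

gcd(19, 21) = 1, which divides 16, so solutions exist.
Find 19^(-1) mod 21 by the extended Euclidean algorithm:
21 = 1 × 19 + 2  ⟹  2 = (1)·21 + (-1)·19
19 = 9 × 2 + 1  ⟹  1 = (-9)·21 + (10)·19
So (10)·19 ≡ 1 (mod 21), i.e. 19^(-1) ≡ 10 (mod 21).
x ≡ 10 × 16 = 160 ≡ 13 (mod 21).
Check: 19 × 13 = 247 ≡ 16 (mod 21).
Unique solution: x ≡ 13 (mod 21)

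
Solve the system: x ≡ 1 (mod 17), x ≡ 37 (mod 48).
613

Using Chinese Remainder Theorem:
M = 17 × 48 = 816
M1 = 48, M2 = 17
y1 = 48^(-1) mod 17 = 11
y2 = 17^(-1) mod 48 = 17
x = (1×48×11 + 37×17×17) mod 816 = 613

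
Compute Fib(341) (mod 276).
5

Matrix identity: Q^n = [[F_(n+1), F_n], [F_n, F_(n-1)]] with Q = [[1,1],[1,0]].
n = 341 = 101010101₂. Square-and-multiply, entries mod 276:
Q^1 = [[1,1],[1,0]]
Q^2 = (Q^1)² = [[2,1],[1,1]]
Q^5 = (Q^2)²·Q = [[8,5],[5,3]]
Q^10 = (Q^5)² = [[89,55],[55,34]]
Q^21 = (Q^10)²·Q = [[47,182],[182,141]]
Q^42 = (Q^21)² = [[5,268],[268,13]]
Q^85 = (Q^42)²·Q = [[221,89],[89,132]]
Q^170 = (Q^85)² = [[182,229],[229,229]]
Q^341 = (Q^170)²·Q = [[8,5],[5,3]]
F_341 mod 276 = Q^341[0][1] = 5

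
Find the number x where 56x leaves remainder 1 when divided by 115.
76

gcd(56, 115) = 1, so the inverse exists.
Extended Euclidean algorithm on (115, 56):
115 = 2 × 56 + 3  ⟹  3 = (1)·115 + (-2)·56
56 = 18 × 3 + 2  ⟹  2 = (-18)·115 + (37)·56
3 = 1 × 2 + 1  ⟹  1 = (19)·115 + (-39)·56
So (-39)·56 ≡ 1 (mod 115), i.e. 56^(-1) ≡ -39 ≡ 76 (mod 115).
Check: 56 × 76 = 4256 ≡ 1 (mod 115)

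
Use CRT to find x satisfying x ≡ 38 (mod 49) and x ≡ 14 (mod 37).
1753

Using Chinese Remainder Theorem:
M = 49 × 37 = 1813
M1 = 37, M2 = 49
y1 = 37^(-1) mod 49 = 4
y2 = 49^(-1) mod 37 = 34
x = (38×37×4 + 14×49×34) mod 1813 = 1753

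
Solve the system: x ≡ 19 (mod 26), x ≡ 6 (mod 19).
253

Using Chinese Remainder Theorem:
M = 26 × 19 = 494
M1 = 19, M2 = 26
y1 = 19^(-1) mod 26 = 11
y2 = 26^(-1) mod 19 = 11
x = (19×19×11 + 6×26×11) mod 494 = 253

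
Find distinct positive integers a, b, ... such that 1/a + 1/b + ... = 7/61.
1/9 + 1/275 + 1/150975

Greedy algorithm:
7/61: ceiling(61/7) = 9, use 1/9
2/549: ceiling(549/2) = 275, use 1/275
1/150975: ceiling(150975/1) = 150975, use 1/150975
Result: 7/61 = 1/9 + 1/275 + 1/150975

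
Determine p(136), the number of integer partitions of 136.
10015581680

p(n) counts ways to write n as a sum of positive integers (order ignored).
Euler's pentagonal recurrence: p(k) = p(k-1) + p(k-2) - p(k-5) - p(k-7) + p(k-12) + p(k-15) - ... (offsets j(3j∓1)/2, signs ++--, p(0)=1, p(<0)=0).
DP table for k = 0..135: p(0)=1, p(1)=1, p(2)=2, p(3)=3, p(4)=5, p(5)=7, p(6)=11, p(7)=15, p(8)=22, p(9)=30, p(10)=42, p(11)=56, p(12)=77, p(13)=101, p(14)=135, p(15)=176, p(16)=231, p(17)=297, p(18)=385, p(19)=490, p(20)=627, p(21)=792, p(22)=1002, p(23)=1255, p(24)=1575, p(25)=1958, p(26)=2436, p(27)=3010, p(28)=3718, p(29)=4565, p(30)=5604, p(31)=6842, p(32)=8349, p(33)=10143, p(34)=12310, p(35)=14883, p(36)=17977, p(37)=21637, p(38)=26015, p(39)=31185, p(40)=37338, p(41)=44583, p(42)=53174, p(43)=63261, p(44)=75175, p(45)=89134, p(46)=105558, p(47)=124754, p(48)=147273, p(49)=173525, p(50)=204226, p(51)=239943, p(52)=281589, p(53)=329931, p(54)=386155, p(55)=451276, p(56)=526823, p(57)=614154, p(58)=715220, p(59)=831820, p(60)=966467, p(61)=1121505, p(62)=1300156, p(63)=1505499, p(64)=1741630, p(65)=2012558, p(66)=2323520, p(67)=2679689, p(68)=3087735, p(69)=3554345, p(70)=4087968, p(71)=4697205, p(72)=5392783, p(73)=6185689, p(74)=7089500, p(75)=8118264, p(76)=9289091, p(77)=10619863, p(78)=12132164, p(79)=13848650, p(80)=15796476, p(81)=18004327, p(82)=20506255, p(83)=23338469, p(84)=26543660, p(85)=30167357, p(86)=34262962, p(87)=38887673, p(88)=44108109, p(89)=49995925, p(90)=56634173, p(91)=64112359, p(92)=72533807, p(93)=82010177, p(94)=92669720, p(95)=104651419, p(96)=118114304, p(97)=133230930, p(98)=150198136, p(99)=169229875, p(100)=190569292, p(101)=214481126, p(102)=241265379, p(103)=271248950, p(104)=304801365, p(105)=342325709, p(106)=384276336, p(107)=431149389, p(108)=483502844, p(109)=541946240, p(110)=607163746, p(111)=679903203, p(112)=761002156, p(113)=851376628, p(114)=952050665, p(115)=1064144451, p(116)=1188908248, p(117)=1327710076, p(118)=1482074143, p(119)=1653668665, p(120)=1844349560, p(121)=2056148051, p(122)=2291320912, p(123)=2552338241, p(124)=2841940500, p(125)=3163127352, p(126)=3519222692, p(127)=3913864295, p(128)=4351078600, p(129)=4835271870, p(130)=5371315400, p(131)=5964539504, p(132)=6620830889, p(133)=7346629512, p(134)=8149040695, p(135)=9035836076.
Final step: p(136) = p(135) + p(134) - p(131) - p(129) + p(124) + p(121) - p(114) - p(110) + p(101) + p(96) - p(85) - p(79) + p(66) + p(59) - p(44) - p(36) + p(19) + p(10)
= 9035836076 + 8149040695 - 5964539504 - 4835271870 + 2841940500 + 2056148051 - 952050665 - 607163746 + 214481126 + 118114304 - 30167357 - 13848650 + 2323520 + 831820 - 75175 - 17977 + 490 + 42
= 10015581680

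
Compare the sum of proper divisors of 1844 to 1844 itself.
deficient

Proper divisors of 1844: sum = 1 + 2 + 4 + 461 + 922 = 1390
Since 1390 < 1844, 1844 is deficient.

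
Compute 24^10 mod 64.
0

Repeated squaring. Binary of 10 = 1010.
24^1 ≡ 24 (mod 64); 24^2 ≡ 0 (mod 64); 24^4 ≡ 0 (mod 64); 24^8 ≡ 0 (mod 64)
24^10 = 24^2 × 24^8 ≡ 0 (mod 64)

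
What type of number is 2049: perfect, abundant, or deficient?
deficient

Proper divisors of 2049: sum = 1 + 3 + 683 = 687
Since 687 < 2049, 2049 is deficient.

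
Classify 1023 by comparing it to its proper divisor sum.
deficient

Proper divisors of 1023: sum = 1 + 3 + 11 + 31 + 33 + 93 + 341 = 513
Since 513 < 1023, 1023 is deficient.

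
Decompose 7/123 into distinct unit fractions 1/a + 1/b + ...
1/18 + 1/738

Greedy algorithm:
7/123: ceiling(123/7) = 18, use 1/18
1/738: ceiling(738/1) = 738, use 1/738
Result: 7/123 = 1/18 + 1/738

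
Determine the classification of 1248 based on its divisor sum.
abundant

Proper divisors of 1248: sum = 1 + 2 + 3 + 4 + 6 + 8 + 12 + 13 + ... + 208 + 312 + 416 + 624 (23 divisors) = 2280
Since 2280 > 1248, 1248 is abundant.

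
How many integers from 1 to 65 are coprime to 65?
48

65 = 5 × 13
φ(n) = n × ∏(1 - 1/p) for each prime p dividing n
φ(65) = 65 × (1 - 1/5) × (1 - 1/13) = 48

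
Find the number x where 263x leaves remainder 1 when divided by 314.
197

gcd(263, 314) = 1, so the inverse exists.
Extended Euclidean algorithm on (314, 263):
314 = 1 × 263 + 51  ⟹  51 = (1)·314 + (-1)·263
263 = 5 × 51 + 8  ⟹  8 = (-5)·314 + (6)·263
51 = 6 × 8 + 3  ⟹  3 = (31)·314 + (-37)·263
8 = 2 × 3 + 2  ⟹  2 = (-67)·314 + (80)·263
3 = 1 × 2 + 1  ⟹  1 = (98)·314 + (-117)·263
So (-117)·263 ≡ 1 (mod 314), i.e. 263^(-1) ≡ -117 ≡ 197 (mod 314).
Check: 263 × 197 = 51811 ≡ 1 (mod 314)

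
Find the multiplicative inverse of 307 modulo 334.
235

gcd(307, 334) = 1, so the inverse exists.
Extended Euclidean algorithm on (334, 307):
334 = 1 × 307 + 27  ⟹  27 = (1)·334 + (-1)·307
307 = 11 × 27 + 10  ⟹  10 = (-11)·334 + (12)·307
27 = 2 × 10 + 7  ⟹  7 = (23)·334 + (-25)·307
10 = 1 × 7 + 3  ⟹  3 = (-34)·334 + (37)·307
7 = 2 × 3 + 1  ⟹  1 = (91)·334 + (-99)·307
So (-99)·307 ≡ 1 (mod 334), i.e. 307^(-1) ≡ -99 ≡ 235 (mod 334).
Check: 307 × 235 = 72145 ≡ 1 (mod 334)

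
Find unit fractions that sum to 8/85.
1/11 + 1/312 + 1/291720

Greedy algorithm:
8/85: ceiling(85/8) = 11, use 1/11
3/935: ceiling(935/3) = 312, use 1/312
1/291720: ceiling(291720/1) = 291720, use 1/291720
Result: 8/85 = 1/11 + 1/312 + 1/291720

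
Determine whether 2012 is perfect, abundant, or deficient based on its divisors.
deficient

Proper divisors of 2012: sum = 1 + 2 + 4 + 503 + 1006 = 1516
Since 1516 < 2012, 2012 is deficient.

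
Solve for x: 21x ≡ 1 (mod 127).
121

gcd(21, 127) = 1, so the inverse exists.
Extended Euclidean algorithm on (127, 21):
127 = 6 × 21 + 1  ⟹  1 = (1)·127 + (-6)·21
So (-6)·21 ≡ 1 (mod 127), i.e. 21^(-1) ≡ -6 ≡ 121 (mod 127).
Check: 21 × 121 = 2541 ≡ 1 (mod 127)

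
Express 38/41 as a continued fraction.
[0; 1, 12, 1, 2]

Euclidean algorithm steps:
38 = 0 × 41 + 38
41 = 1 × 38 + 3
38 = 12 × 3 + 2
3 = 1 × 2 + 1
2 = 2 × 1 + 0
Continued fraction: [0; 1, 12, 1, 2]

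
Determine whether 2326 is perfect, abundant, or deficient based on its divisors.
deficient

Proper divisors of 2326: sum = 1 + 2 + 1163 = 1166
Since 1166 < 2326, 2326 is deficient.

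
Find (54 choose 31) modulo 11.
5

Using Lucas' theorem:
Write n=54 and k=31 in base 11:
n in base 11: [4, 10]
k in base 11: [2, 9]
C(54,31) mod 11 = ∏ C(n_i, k_i) mod 11
Digit binomials (mod 11): C(4,2) = 6; C(10,9) = 10
Product: 6 × 10 = 60 ≡ 5 (mod 11)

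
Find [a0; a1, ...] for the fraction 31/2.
[15; 2]

Euclidean algorithm steps:
31 = 15 × 2 + 1
2 = 2 × 1 + 0
Continued fraction: [15; 2]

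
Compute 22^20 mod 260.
16

Repeated squaring. Binary of 20 = 10100.
22^1 ≡ 22 (mod 260); 22^2 ≡ 224 (mod 260); 22^4 ≡ 256 (mod 260); 22^8 ≡ 16 (mod 260); 22^16 ≡ 256 (mod 260)
22^20 = 22^4 × 22^16 ≡ 16 (mod 260)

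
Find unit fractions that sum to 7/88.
1/13 + 1/382 + 1/218504

Greedy algorithm:
7/88: ceiling(88/7) = 13, use 1/13
3/1144: ceiling(1144/3) = 382, use 1/382
1/218504: ceiling(218504/1) = 218504, use 1/218504
Result: 7/88 = 1/13 + 1/382 + 1/218504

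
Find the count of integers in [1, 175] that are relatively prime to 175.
120

175 = 5^2 × 7
φ(n) = n × ∏(1 - 1/p) for each prime p dividing n
φ(175) = 175 × (1 - 1/5) × (1 - 1/7) = 120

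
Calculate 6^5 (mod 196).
132

Repeated squaring. Binary of 5 = 101.
6^1 ≡ 6 (mod 196); 6^2 ≡ 36 (mod 196); 6^4 ≡ 120 (mod 196)
6^5 = 6^1 × 6^4 ≡ 132 (mod 196)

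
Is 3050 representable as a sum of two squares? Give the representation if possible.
5² + 55² (a=5, b=55)

Factorization: 3050 = 2 × 5^2 × 61
By Fermat: n is sum of two squares iff every prime p ≡ 3 (mod 4) appears to even power.
All primes ≡ 3 (mod 4) appear to even power.
Search a = 0, 1, 2, … for 3050 - a² a perfect square: first hit at a = 5: 3050 - 25 = 3025 = 55².
3050 = 5² + 55² = 25 + 3025 ✓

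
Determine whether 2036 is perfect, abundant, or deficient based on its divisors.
deficient

Proper divisors of 2036: sum = 1 + 2 + 4 + 509 + 1018 = 1534
Since 1534 < 2036, 2036 is deficient.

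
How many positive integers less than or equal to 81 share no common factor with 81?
54

81 = 3^4
φ(n) = n × ∏(1 - 1/p) for each prime p dividing n
φ(81) = 81 × (1 - 1/3) = 54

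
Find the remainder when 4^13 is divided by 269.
89

Repeated squaring. Binary of 13 = 1101.
4^1 ≡ 4 (mod 269); 4^2 ≡ 16 (mod 269); 4^4 ≡ 256 (mod 269); 4^8 ≡ 169 (mod 269)
4^13 = 4^1 × 4^4 × 4^8 ≡ 89 (mod 269)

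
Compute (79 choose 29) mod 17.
0

Using Lucas' theorem:
Write n=79 and k=29 in base 17:
n in base 17: [4, 11]
k in base 17: [1, 12]
C(79,29) mod 17 = ∏ C(n_i, k_i) mod 17
Digit binomials (mod 17): C(4,1) = 4; C(11,12) = 0 (k_i > n_i)
Product: 4 × 0 = 0 ≡ 0 (mod 17)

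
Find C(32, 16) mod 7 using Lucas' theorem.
1

Using Lucas' theorem:
Write n=32 and k=16 in base 7:
n in base 7: [4, 4]
k in base 7: [2, 2]
C(32,16) mod 7 = ∏ C(n_i, k_i) mod 7
Digit binomials (mod 7): C(4,2) = 6; C(4,2) = 6
Product: 6 × 6 = 36 ≡ 1 (mod 7)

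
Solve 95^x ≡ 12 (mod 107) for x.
54

Baby-step giant-step with step n = ⌈√107⌉ = 11.
Baby steps 95^j mod 107 (j:value) for j=0..10: 0:1, 1:95, 2:37, 3:91, 4:85, 5:50, 6:42, 7:31, 8:56, 9:77, 10:39.
Giant-step multiplier: 95^(-11) ≡ 95^(106-11) = 95^95 ≡ 8 (mod 107).
Giant steps γ_i = 12·8^i mod 107: γ_0=12, γ_1=96, γ_2=19, γ_3=45, γ_4=39 (in table at j=10).
x = i·n + j = 4·11 + 10 = 54.
Check: 95^54 ≡ 12 (mod 107).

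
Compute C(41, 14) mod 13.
6

Using Lucas' theorem:
Write n=41 and k=14 in base 13:
n in base 13: [3, 2]
k in base 13: [1, 1]
C(41,14) mod 13 = ∏ C(n_i, k_i) mod 13
Digit binomials (mod 13): C(3,1) = 3; C(2,1) = 2
Product: 3 × 2 = 6 ≡ 6 (mod 13)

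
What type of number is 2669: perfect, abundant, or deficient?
deficient

Proper divisors of 2669: sum = 1 + 17 + 157 = 175
Since 175 < 2669, 2669 is deficient.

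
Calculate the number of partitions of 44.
75175

p(n) counts ways to write n as a sum of positive integers (order ignored).
Euler's pentagonal recurrence: p(k) = p(k-1) + p(k-2) - p(k-5) - p(k-7) + p(k-12) + p(k-15) - ... (offsets j(3j∓1)/2, signs ++--, p(0)=1, p(<0)=0).
DP table for k = 0..43: p(0)=1, p(1)=1, p(2)=2, p(3)=3, p(4)=5, p(5)=7, p(6)=11, p(7)=15, p(8)=22, p(9)=30, p(10)=42, p(11)=56, p(12)=77, p(13)=101, p(14)=135, p(15)=176, p(16)=231, p(17)=297, p(18)=385, p(19)=490, p(20)=627, p(21)=792, p(22)=1002, p(23)=1255, p(24)=1575, p(25)=1958, p(26)=2436, p(27)=3010, p(28)=3718, p(29)=4565, p(30)=5604, p(31)=6842, p(32)=8349, p(33)=10143, p(34)=12310, p(35)=14883, p(36)=17977, p(37)=21637, p(38)=26015, p(39)=31185, p(40)=37338, p(41)=44583, p(42)=53174, p(43)=63261.
Final step: p(44) = p(43) + p(42) - p(39) - p(37) + p(32) + p(29) - p(22) - p(18) + p(9) + p(4)
= 63261 + 53174 - 31185 - 21637 + 8349 + 4565 - 1002 - 385 + 30 + 5
= 75175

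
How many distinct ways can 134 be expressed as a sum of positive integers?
8149040695

p(n) counts ways to write n as a sum of positive integers (order ignored).
Euler's pentagonal recurrence: p(k) = p(k-1) + p(k-2) - p(k-5) - p(k-7) + p(k-12) + p(k-15) - ... (offsets j(3j∓1)/2, signs ++--, p(0)=1, p(<0)=0).
DP table for k = 0..133: p(0)=1, p(1)=1, p(2)=2, p(3)=3, p(4)=5, p(5)=7, p(6)=11, p(7)=15, p(8)=22, p(9)=30, p(10)=42, p(11)=56, p(12)=77, p(13)=101, p(14)=135, p(15)=176, p(16)=231, p(17)=297, p(18)=385, p(19)=490, p(20)=627, p(21)=792, p(22)=1002, p(23)=1255, p(24)=1575, p(25)=1958, p(26)=2436, p(27)=3010, p(28)=3718, p(29)=4565, p(30)=5604, p(31)=6842, p(32)=8349, p(33)=10143, p(34)=12310, p(35)=14883, p(36)=17977, p(37)=21637, p(38)=26015, p(39)=31185, p(40)=37338, p(41)=44583, p(42)=53174, p(43)=63261, p(44)=75175, p(45)=89134, p(46)=105558, p(47)=124754, p(48)=147273, p(49)=173525, p(50)=204226, p(51)=239943, p(52)=281589, p(53)=329931, p(54)=386155, p(55)=451276, p(56)=526823, p(57)=614154, p(58)=715220, p(59)=831820, p(60)=966467, p(61)=1121505, p(62)=1300156, p(63)=1505499, p(64)=1741630, p(65)=2012558, p(66)=2323520, p(67)=2679689, p(68)=3087735, p(69)=3554345, p(70)=4087968, p(71)=4697205, p(72)=5392783, p(73)=6185689, p(74)=7089500, p(75)=8118264, p(76)=9289091, p(77)=10619863, p(78)=12132164, p(79)=13848650, p(80)=15796476, p(81)=18004327, p(82)=20506255, p(83)=23338469, p(84)=26543660, p(85)=30167357, p(86)=34262962, p(87)=38887673, p(88)=44108109, p(89)=49995925, p(90)=56634173, p(91)=64112359, p(92)=72533807, p(93)=82010177, p(94)=92669720, p(95)=104651419, p(96)=118114304, p(97)=133230930, p(98)=150198136, p(99)=169229875, p(100)=190569292, p(101)=214481126, p(102)=241265379, p(103)=271248950, p(104)=304801365, p(105)=342325709, p(106)=384276336, p(107)=431149389, p(108)=483502844, p(109)=541946240, p(110)=607163746, p(111)=679903203, p(112)=761002156, p(113)=851376628, p(114)=952050665, p(115)=1064144451, p(116)=1188908248, p(117)=1327710076, p(118)=1482074143, p(119)=1653668665, p(120)=1844349560, p(121)=2056148051, p(122)=2291320912, p(123)=2552338241, p(124)=2841940500, p(125)=3163127352, p(126)=3519222692, p(127)=3913864295, p(128)=4351078600, p(129)=4835271870, p(130)=5371315400, p(131)=5964539504, p(132)=6620830889, p(133)=7346629512.
Final step: p(134) = p(133) + p(132) - p(129) - p(127) + p(122) + p(119) - p(112) - p(108) + p(99) + p(94) - p(83) - p(77) + p(64) + p(57) - p(42) - p(34) + p(17) + p(8)
= 7346629512 + 6620830889 - 4835271870 - 3913864295 + 2291320912 + 1653668665 - 761002156 - 483502844 + 169229875 + 92669720 - 23338469 - 10619863 + 1741630 + 614154 - 53174 - 12310 + 297 + 22
= 8149040695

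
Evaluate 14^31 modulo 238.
28

Repeated squaring. Binary of 31 = 11111.
14^1 ≡ 14 (mod 238); 14^2 ≡ 196 (mod 238); 14^4 ≡ 98 (mod 238); 14^8 ≡ 84 (mod 238); 14^16 ≡ 154 (mod 238)
14^31 = 14^1 × 14^2 × 14^4 × 14^8 × 14^16 ≡ 28 (mod 238)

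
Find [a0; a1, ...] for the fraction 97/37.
[2; 1, 1, 1, 1, 1, 4]

Euclidean algorithm steps:
97 = 2 × 37 + 23
37 = 1 × 23 + 14
23 = 1 × 14 + 9
14 = 1 × 9 + 5
9 = 1 × 5 + 4
5 = 1 × 4 + 1
4 = 4 × 1 + 0
Continued fraction: [2; 1, 1, 1, 1, 1, 4]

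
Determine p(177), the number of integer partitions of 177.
522115831195

p(n) counts ways to write n as a sum of positive integers (order ignored).
Euler's pentagonal recurrence: p(k) = p(k-1) + p(k-2) - p(k-5) - p(k-7) + p(k-12) + p(k-15) - ... (offsets j(3j∓1)/2, signs ++--, p(0)=1, p(<0)=0).
DP table for k = 0..176: p(0)=1, p(1)=1, p(2)=2, p(3)=3, p(4)=5, p(5)=7, p(6)=11, p(7)=15, p(8)=22, p(9)=30, p(10)=42, p(11)=56, p(12)=77, p(13)=101, p(14)=135, p(15)=176, p(16)=231, p(17)=297, p(18)=385, p(19)=490, p(20)=627, p(21)=792, p(22)=1002, p(23)=1255, p(24)=1575, p(25)=1958, p(26)=2436, p(27)=3010, p(28)=3718, p(29)=4565, p(30)=5604, p(31)=6842, p(32)=8349, p(33)=10143, p(34)=12310, p(35)=14883, p(36)=17977, p(37)=21637, p(38)=26015, p(39)=31185, p(40)=37338, p(41)=44583, p(42)=53174, p(43)=63261, p(44)=75175, p(45)=89134, p(46)=105558, p(47)=124754, p(48)=147273, p(49)=173525, p(50)=204226, p(51)=239943, p(52)=281589, p(53)=329931, p(54)=386155, p(55)=451276, p(56)=526823, p(57)=614154, p(58)=715220, p(59)=831820, p(60)=966467, p(61)=1121505, p(62)=1300156, p(63)=1505499, p(64)=1741630, p(65)=2012558, p(66)=2323520, p(67)=2679689, p(68)=3087735, p(69)=3554345, p(70)=4087968, p(71)=4697205, p(72)=5392783, p(73)=6185689, p(74)=7089500, p(75)=8118264, p(76)=9289091, p(77)=10619863, p(78)=12132164, p(79)=13848650, p(80)=15796476, p(81)=18004327, p(82)=20506255, p(83)=23338469, p(84)=26543660, p(85)=30167357, p(86)=34262962, p(87)=38887673, p(88)=44108109, p(89)=49995925, p(90)=56634173, p(91)=64112359, p(92)=72533807, p(93)=82010177, p(94)=92669720, p(95)=104651419, p(96)=118114304, p(97)=133230930, p(98)=150198136, p(99)=169229875, p(100)=190569292, p(101)=214481126, p(102)=241265379, p(103)=271248950, p(104)=304801365, p(105)=342325709, p(106)=384276336, p(107)=431149389, p(108)=483502844, p(109)=541946240, p(110)=607163746, p(111)=679903203, p(112)=761002156, p(113)=851376628, p(114)=952050665, p(115)=1064144451, p(116)=1188908248, p(117)=1327710076, p(118)=1482074143, p(119)=1653668665, p(120)=1844349560, p(121)=2056148051, p(122)=2291320912, p(123)=2552338241, p(124)=2841940500, p(125)=3163127352, p(126)=3519222692, p(127)=3913864295, p(128)=4351078600, p(129)=4835271870, p(130)=5371315400, p(131)=5964539504, p(132)=6620830889, p(133)=7346629512, p(134)=8149040695, p(135)=9035836076, p(136)=10015581680, p(137)=11097645016, p(138)=12292341831, p(139)=13610949895, p(140)=15065878135, p(141)=16670689208, p(142)=18440293320, p(143)=20390982757, p(144)=22540654445, p(145)=24908858009, p(146)=27517052599, p(147)=30388671978, p(148)=33549419497, p(149)=37027355200, p(150)=40853235313, p(151)=45060624582, p(152)=49686288421, p(153)=54770336324, p(154)=60356673280, p(155)=66493182097, p(156)=73232243759, p(157)=80630964769, p(158)=88751778802, p(159)=97662728555, p(160)=107438159466, p(161)=118159068427, p(162)=129913904637, p(163)=142798995930, p(164)=156919475295, p(165)=172389800255, p(166)=189334822579, p(167)=207890420102, p(168)=228204732751, p(169)=250438925115, p(170)=274768617130, p(171)=301384802048, p(172)=330495499613, p(173)=362326859895, p(174)=397125074750, p(175)=435157697830, p(176)=476715857290.
Final step: p(177) = p(176) + p(175) - p(172) - p(170) + p(165) + p(162) - p(155) - p(151) + p(142) + p(137) - p(126) - p(120) + p(107) + p(100) - p(85) - p(77) + p(60) + p(51) - p(32) - p(22) + p(1)
= 476715857290 + 435157697830 - 330495499613 - 274768617130 + 172389800255 + 129913904637 - 66493182097 - 45060624582 + 18440293320 + 11097645016 - 3519222692 - 1844349560 + 431149389 + 190569292 - 30167357 - 10619863 + 966467 + 239943 - 8349 - 1002 + 1
= 522115831195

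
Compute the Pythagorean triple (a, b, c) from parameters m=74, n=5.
(5451, 740, 5501)

Euclid's formula: a = m² - n², b = 2mn, c = m² + n²
m = 74, n = 5
a = 74² - 5² = 5476 - 25 = 5451
b = 2 × 74 × 5 = 740
c = 74² + 5² = 5476 + 25 = 5501
Verification: 5451² + 740² = 29713401 + 547600 = 30261001 = 5501² ✓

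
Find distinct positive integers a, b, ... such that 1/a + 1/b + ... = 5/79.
1/16 + 1/1264

Greedy algorithm:
5/79: ceiling(79/5) = 16, use 1/16
1/1264: ceiling(1264/1) = 1264, use 1/1264
Result: 5/79 = 1/16 + 1/1264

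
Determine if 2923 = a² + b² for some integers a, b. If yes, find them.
Not possible

Factorization: 2923 = 37 × 79
By Fermat: n is sum of two squares iff every prime p ≡ 3 (mod 4) appears to even power.
Prime(s) ≡ 3 (mod 4) with odd exponent: [(79, 1)]
Therefore 2923 cannot be expressed as a² + b².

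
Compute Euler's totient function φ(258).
84

258 = 2 × 3 × 43
φ(n) = n × ∏(1 - 1/p) for each prime p dividing n
φ(258) = 258 × (1 - 1/2) × (1 - 1/3) × (1 - 1/43) = 84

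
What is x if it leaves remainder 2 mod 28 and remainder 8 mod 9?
170

Using Chinese Remainder Theorem:
M = 28 × 9 = 252
M1 = 9, M2 = 28
y1 = 9^(-1) mod 28 = 25
y2 = 28^(-1) mod 9 = 1
x = (2×9×25 + 8×28×1) mod 252 = 170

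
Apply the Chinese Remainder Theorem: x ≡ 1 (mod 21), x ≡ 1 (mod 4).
1

Using Chinese Remainder Theorem:
M = 21 × 4 = 84
M1 = 4, M2 = 21
y1 = 4^(-1) mod 21 = 16
y2 = 21^(-1) mod 4 = 1
x = (1×4×16 + 1×21×1) mod 84 = 1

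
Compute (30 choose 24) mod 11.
6

Using Lucas' theorem:
Write n=30 and k=24 in base 11:
n in base 11: [2, 8]
k in base 11: [2, 2]
C(30,24) mod 11 = ∏ C(n_i, k_i) mod 11
Digit binomials (mod 11): C(2,2) = 1; C(8,2) = 28 ≡ 6
Product: 1 × 6 = 6 ≡ 6 (mod 11)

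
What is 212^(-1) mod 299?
244

gcd(212, 299) = 1, so the inverse exists.
Extended Euclidean algorithm on (299, 212):
299 = 1 × 212 + 87  ⟹  87 = (1)·299 + (-1)·212
212 = 2 × 87 + 38  ⟹  38 = (-2)·299 + (3)·212
87 = 2 × 38 + 11  ⟹  11 = (5)·299 + (-7)·212
38 = 3 × 11 + 5  ⟹  5 = (-17)·299 + (24)·212
11 = 2 × 5 + 1  ⟹  1 = (39)·299 + (-55)·212
So (-55)·212 ≡ 1 (mod 299), i.e. 212^(-1) ≡ -55 ≡ 244 (mod 299).
Check: 212 × 244 = 51728 ≡ 1 (mod 299)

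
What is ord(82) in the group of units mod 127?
63

127 is prime, so ord(82) divides φ(127) = 126.
Divisors of 126: 1, 2, 3, 6, 7, 9, 14, 18, 21, 42, 63, 126.
Repeated squaring: 82^1 ≡ 82, 82^2 ≡ 120, 82^4 ≡ 49, 82^8 ≡ 115, 82^16 ≡ 17, 82^32 ≡ 35, 82^64 ≡ 82 (mod 127).
Test 82^d mod 127 for each divisor d in increasing order:
82^1 ≡ 82
82^2 ≡ 120
82^3 = 82^2·82^1 ≡ 61
82^6 = 82^4·82^2 ≡ 38
82^7 = 82^4·82^2·82^1 ≡ 68
82^9 = 82^8·82^1 ≡ 32
82^14 = 82^8·82^4·82^2 ≡ 52
82^18 = 82^16·82^2 ≡ 8
82^21 = 82^16·82^4·82^1 ≡ 107
82^42 = 82^32·82^8·82^2 ≡ 19
82^63 = 82^32·82^16·82^8·82^4·82^2·82^1 ≡ 1  ← first divisor giving 1
The order is 63.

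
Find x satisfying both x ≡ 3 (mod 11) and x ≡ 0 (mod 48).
432

Using Chinese Remainder Theorem:
M = 11 × 48 = 528
M1 = 48, M2 = 11
y1 = 48^(-1) mod 11 = 3
y2 = 11^(-1) mod 48 = 35
x = (3×48×3 + 0×11×35) mod 528 = 432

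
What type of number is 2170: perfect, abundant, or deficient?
abundant

Proper divisors of 2170: sum = 1 + 2 + 5 + 7 + 10 + 14 + 31 + 35 + 62 + 70 + 155 + 217 + 310 + 434 + 1085 = 2438
Since 2438 > 2170, 2170 is abundant.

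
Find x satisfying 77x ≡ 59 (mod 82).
x ≡ 21 (mod 82)

gcd(77, 82) = 1, which divides 59, so solutions exist.
Find 77^(-1) mod 82 by the extended Euclidean algorithm:
82 = 1 × 77 + 5  ⟹  5 = (1)·82 + (-1)·77
77 = 15 × 5 + 2  ⟹  2 = (-15)·82 + (16)·77
5 = 2 × 2 + 1  ⟹  1 = (31)·82 + (-33)·77
So (-33)·77 ≡ 1 (mod 82), i.e. 77^(-1) ≡ -33 ≡ 49 (mod 82).
x ≡ 49 × 59 = 2891 ≡ 21 (mod 82).
Check: 77 × 21 = 1617 ≡ 59 (mod 82).
Unique solution: x ≡ 21 (mod 82)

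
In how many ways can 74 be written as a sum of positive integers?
7089500

p(n) counts ways to write n as a sum of positive integers (order ignored).
Euler's pentagonal recurrence: p(k) = p(k-1) + p(k-2) - p(k-5) - p(k-7) + p(k-12) + p(k-15) - ... (offsets j(3j∓1)/2, signs ++--, p(0)=1, p(<0)=0).
DP table for k = 0..73: p(0)=1, p(1)=1, p(2)=2, p(3)=3, p(4)=5, p(5)=7, p(6)=11, p(7)=15, p(8)=22, p(9)=30, p(10)=42, p(11)=56, p(12)=77, p(13)=101, p(14)=135, p(15)=176, p(16)=231, p(17)=297, p(18)=385, p(19)=490, p(20)=627, p(21)=792, p(22)=1002, p(23)=1255, p(24)=1575, p(25)=1958, p(26)=2436, p(27)=3010, p(28)=3718, p(29)=4565, p(30)=5604, p(31)=6842, p(32)=8349, p(33)=10143, p(34)=12310, p(35)=14883, p(36)=17977, p(37)=21637, p(38)=26015, p(39)=31185, p(40)=37338, p(41)=44583, p(42)=53174, p(43)=63261, p(44)=75175, p(45)=89134, p(46)=105558, p(47)=124754, p(48)=147273, p(49)=173525, p(50)=204226, p(51)=239943, p(52)=281589, p(53)=329931, p(54)=386155, p(55)=451276, p(56)=526823, p(57)=614154, p(58)=715220, p(59)=831820, p(60)=966467, p(61)=1121505, p(62)=1300156, p(63)=1505499, p(64)=1741630, p(65)=2012558, p(66)=2323520, p(67)=2679689, p(68)=3087735, p(69)=3554345, p(70)=4087968, p(71)=4697205, p(72)=5392783, p(73)=6185689.
Final step: p(74) = p(73) + p(72) - p(69) - p(67) + p(62) + p(59) - p(52) - p(48) + p(39) + p(34) - p(23) - p(17) + p(4)
= 6185689 + 5392783 - 3554345 - 2679689 + 1300156 + 831820 - 281589 - 147273 + 31185 + 12310 - 1255 - 297 + 5
= 7089500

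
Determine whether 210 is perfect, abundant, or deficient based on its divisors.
abundant

Proper divisors of 210: sum = 1 + 2 + 3 + 5 + 6 + 7 + 10 + 14 + 15 + 21 + 30 + 35 + 42 + 70 + 105 = 366
Since 366 > 210, 210 is abundant.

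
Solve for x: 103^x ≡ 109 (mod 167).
25

Baby-step giant-step with step n = ⌈√167⌉ = 13.
Baby steps 103^j mod 167 (j:value) for j=0..12: 0:1, 1:103, 2:88, 3:46, 4:62, 5:40, 6:112, 7:13, 8:3, 9:142, 10:97, 11:138, 12:19.
Giant-step multiplier: 103^(-13) ≡ 103^(166-13) = 103^153 ≡ 135 (mod 167).
Giant steps γ_i = 109·135^i mod 167: γ_0=109, γ_1=19 (in table at j=12).
x = i·n + j = 1·13 + 12 = 25.
Check: 103^25 ≡ 109 (mod 167).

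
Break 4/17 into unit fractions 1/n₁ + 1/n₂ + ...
1/5 + 1/29 + 1/1233 + 1/3039345

Greedy algorithm:
4/17: ceiling(17/4) = 5, use 1/5
3/85: ceiling(85/3) = 29, use 1/29
2/2465: ceiling(2465/2) = 1233, use 1/1233
1/3039345: ceiling(3039345/1) = 3039345, use 1/3039345
Result: 4/17 = 1/5 + 1/29 + 1/1233 + 1/3039345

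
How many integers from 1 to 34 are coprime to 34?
16

34 = 2 × 17
φ(n) = n × ∏(1 - 1/p) for each prime p dividing n
φ(34) = 34 × (1 - 1/2) × (1 - 1/17) = 16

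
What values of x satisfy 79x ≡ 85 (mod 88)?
x ≡ 59 (mod 88)

gcd(79, 88) = 1, which divides 85, so solutions exist.
Find 79^(-1) mod 88 by the extended Euclidean algorithm:
88 = 1 × 79 + 9  ⟹  9 = (1)·88 + (-1)·79
79 = 8 × 9 + 7  ⟹  7 = (-8)·88 + (9)·79
9 = 1 × 7 + 2  ⟹  2 = (9)·88 + (-10)·79
7 = 3 × 2 + 1  ⟹  1 = (-35)·88 + (39)·79
So (39)·79 ≡ 1 (mod 88), i.e. 79^(-1) ≡ 39 (mod 88).
x ≡ 39 × 85 = 3315 ≡ 59 (mod 88).
Check: 79 × 59 = 4661 ≡ 85 (mod 88).
Unique solution: x ≡ 59 (mod 88)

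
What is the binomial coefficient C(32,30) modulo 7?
6

Using Lucas' theorem:
Write n=32 and k=30 in base 7:
n in base 7: [4, 4]
k in base 7: [4, 2]
C(32,30) mod 7 = ∏ C(n_i, k_i) mod 7
Digit binomials (mod 7): C(4,4) = 1; C(4,2) = 6
Product: 1 × 6 = 6 ≡ 6 (mod 7)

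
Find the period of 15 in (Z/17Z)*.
8

17 is prime, so ord(15) divides φ(17) = 16.
Divisors of 16: 1, 2, 4, 8, 16.
Repeated squaring: 15^1 ≡ 15, 15^2 ≡ 4, 15^4 ≡ 16, 15^8 ≡ 1, 15^16 ≡ 1 (mod 17).
Test 15^d mod 17 for each divisor d in increasing order:
15^1 ≡ 15
15^2 ≡ 4
15^4 ≡ 16
15^8 ≡ 1  ← first divisor giving 1
The order is 8.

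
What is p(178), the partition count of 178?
571701605655

p(n) counts ways to write n as a sum of positive integers (order ignored).
Euler's pentagonal recurrence: p(k) = p(k-1) + p(k-2) - p(k-5) - p(k-7) + p(k-12) + p(k-15) - ... (offsets j(3j∓1)/2, signs ++--, p(0)=1, p(<0)=0).
DP table for k = 0..177: p(0)=1, p(1)=1, p(2)=2, p(3)=3, p(4)=5, p(5)=7, p(6)=11, p(7)=15, p(8)=22, p(9)=30, p(10)=42, p(11)=56, p(12)=77, p(13)=101, p(14)=135, p(15)=176, p(16)=231, p(17)=297, p(18)=385, p(19)=490, p(20)=627, p(21)=792, p(22)=1002, p(23)=1255, p(24)=1575, p(25)=1958, p(26)=2436, p(27)=3010, p(28)=3718, p(29)=4565, p(30)=5604, p(31)=6842, p(32)=8349, p(33)=10143, p(34)=12310, p(35)=14883, p(36)=17977, p(37)=21637, p(38)=26015, p(39)=31185, p(40)=37338, p(41)=44583, p(42)=53174, p(43)=63261, p(44)=75175, p(45)=89134, p(46)=105558, p(47)=124754, p(48)=147273, p(49)=173525, p(50)=204226, p(51)=239943, p(52)=281589, p(53)=329931, p(54)=386155, p(55)=451276, p(56)=526823, p(57)=614154, p(58)=715220, p(59)=831820, p(60)=966467, p(61)=1121505, p(62)=1300156, p(63)=1505499, p(64)=1741630, p(65)=2012558, p(66)=2323520, p(67)=2679689, p(68)=3087735, p(69)=3554345, p(70)=4087968, p(71)=4697205, p(72)=5392783, p(73)=6185689, p(74)=7089500, p(75)=8118264, p(76)=9289091, p(77)=10619863, p(78)=12132164, p(79)=13848650, p(80)=15796476, p(81)=18004327, p(82)=20506255, p(83)=23338469, p(84)=26543660, p(85)=30167357, p(86)=34262962, p(87)=38887673, p(88)=44108109, p(89)=49995925, p(90)=56634173, p(91)=64112359, p(92)=72533807, p(93)=82010177, p(94)=92669720, p(95)=104651419, p(96)=118114304, p(97)=133230930, p(98)=150198136, p(99)=169229875, p(100)=190569292, p(101)=214481126, p(102)=241265379, p(103)=271248950, p(104)=304801365, p(105)=342325709, p(106)=384276336, p(107)=431149389, p(108)=483502844, p(109)=541946240, p(110)=607163746, p(111)=679903203, p(112)=761002156, p(113)=851376628, p(114)=952050665, p(115)=1064144451, p(116)=1188908248, p(117)=1327710076, p(118)=1482074143, p(119)=1653668665, p(120)=1844349560, p(121)=2056148051, p(122)=2291320912, p(123)=2552338241, p(124)=2841940500, p(125)=3163127352, p(126)=3519222692, p(127)=3913864295, p(128)=4351078600, p(129)=4835271870, p(130)=5371315400, p(131)=5964539504, p(132)=6620830889, p(133)=7346629512, p(134)=8149040695, p(135)=9035836076, p(136)=10015581680, p(137)=11097645016, p(138)=12292341831, p(139)=13610949895, p(140)=15065878135, p(141)=16670689208, p(142)=18440293320, p(143)=20390982757, p(144)=22540654445, p(145)=24908858009, p(146)=27517052599, p(147)=30388671978, p(148)=33549419497, p(149)=37027355200, p(150)=40853235313, p(151)=45060624582, p(152)=49686288421, p(153)=54770336324, p(154)=60356673280, p(155)=66493182097, p(156)=73232243759, p(157)=80630964769, p(158)=88751778802, p(159)=97662728555, p(160)=107438159466, p(161)=118159068427, p(162)=129913904637, p(163)=142798995930, p(164)=156919475295, p(165)=172389800255, p(166)=189334822579, p(167)=207890420102, p(168)=228204732751, p(169)=250438925115, p(170)=274768617130, p(171)=301384802048, p(172)=330495499613, p(173)=362326859895, p(174)=397125074750, p(175)=435157697830, p(176)=476715857290, p(177)=522115831195.
Final step: p(178) = p(177) + p(176) - p(173) - p(171) + p(166) + p(163) - p(156) - p(152) + p(143) + p(138) - p(127) - p(121) + p(108) + p(101) - p(86) - p(78) + p(61) + p(52) - p(33) - p(23) + p(2)
= 522115831195 + 476715857290 - 362326859895 - 301384802048 + 189334822579 + 142798995930 - 73232243759 - 49686288421 + 20390982757 + 12292341831 - 3913864295 - 2056148051 + 483502844 + 214481126 - 34262962 - 12132164 + 1121505 + 281589 - 10143 - 1255 + 2
= 571701605655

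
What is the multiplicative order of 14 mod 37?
12

37 is prime, so ord(14) divides φ(37) = 36.
Divisors of 36: 1, 2, 3, 4, 6, 9, 12, 18, 36.
Repeated squaring: 14^1 ≡ 14, 14^2 ≡ 11, 14^4 ≡ 10, 14^8 ≡ 26, 14^16 ≡ 10, 14^32 ≡ 26 (mod 37).
Test 14^d mod 37 for each divisor d in increasing order:
14^1 ≡ 14
14^2 ≡ 11
14^3 = 14^2·14^1 ≡ 6
14^4 ≡ 10
14^6 = 14^4·14^2 ≡ 36
14^9 = 14^8·14^1 ≡ 31
14^12 = 14^8·14^4 ≡ 1  ← first divisor giving 1
The order is 12.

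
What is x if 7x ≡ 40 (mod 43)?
x ≡ 18 (mod 43)

gcd(7, 43) = 1, which divides 40, so solutions exist.
Find 7^(-1) mod 43 by the extended Euclidean algorithm:
43 = 6 × 7 + 1  ⟹  1 = (1)·43 + (-6)·7
So (-6)·7 ≡ 1 (mod 43), i.e. 7^(-1) ≡ -6 ≡ 37 (mod 43).
x ≡ 37 × 40 = 1480 ≡ 18 (mod 43).
Check: 7 × 18 = 126 ≡ 40 (mod 43).
Unique solution: x ≡ 18 (mod 43)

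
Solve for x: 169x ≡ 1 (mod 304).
9

gcd(169, 304) = 1, so the inverse exists.
Extended Euclidean algorithm on (304, 169):
304 = 1 × 169 + 135  ⟹  135 = (1)·304 + (-1)·169
169 = 1 × 135 + 34  ⟹  34 = (-1)·304 + (2)·169
135 = 3 × 34 + 33  ⟹  33 = (4)·304 + (-7)·169
34 = 1 × 33 + 1  ⟹  1 = (-5)·304 + (9)·169
So (9)·169 ≡ 1 (mod 304), i.e. 169^(-1) ≡ 9 (mod 304).
Check: 169 × 9 = 1521 ≡ 1 (mod 304)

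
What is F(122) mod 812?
461

Matrix identity: Q^n = [[F_(n+1), F_n], [F_n, F_(n-1)]] with Q = [[1,1],[1,0]].
n = 122 = 1111010₂. Square-and-multiply, entries mod 812:
Q^1 = [[1,1],[1,0]]
Q^3 = (Q^1)²·Q = [[3,2],[2,1]]
Q^7 = (Q^3)²·Q = [[21,13],[13,8]]
Q^15 = (Q^7)²·Q = [[175,610],[610,377]]
Q^30 = (Q^15)² = [[785,552],[552,233]]
Q^61 = (Q^30)²·Q = [[153,121],[121,32]]
Q^122 = (Q^61)² = [[698,461],[461,237]]
F_122 mod 812 = Q^122[0][1] = 461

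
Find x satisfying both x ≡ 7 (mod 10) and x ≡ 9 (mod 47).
197

Using Chinese Remainder Theorem:
M = 10 × 47 = 470
M1 = 47, M2 = 10
y1 = 47^(-1) mod 10 = 3
y2 = 10^(-1) mod 47 = 33
x = (7×47×3 + 9×10×33) mod 470 = 197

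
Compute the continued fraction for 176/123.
[1; 2, 3, 8, 2]

Euclidean algorithm steps:
176 = 1 × 123 + 53
123 = 2 × 53 + 17
53 = 3 × 17 + 2
17 = 8 × 2 + 1
2 = 2 × 1 + 0
Continued fraction: [1; 2, 3, 8, 2]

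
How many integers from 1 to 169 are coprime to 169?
156

169 = 13^2
φ(n) = n × ∏(1 - 1/p) for each prime p dividing n
φ(169) = 169 × (1 - 1/13) = 156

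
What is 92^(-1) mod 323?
158

gcd(92, 323) = 1, so the inverse exists.
Extended Euclidean algorithm on (323, 92):
323 = 3 × 92 + 47  ⟹  47 = (1)·323 + (-3)·92
92 = 1 × 47 + 45  ⟹  45 = (-1)·323 + (4)·92
47 = 1 × 45 + 2  ⟹  2 = (2)·323 + (-7)·92
45 = 22 × 2 + 1  ⟹  1 = (-45)·323 + (158)·92
So (158)·92 ≡ 1 (mod 323), i.e. 92^(-1) ≡ 158 (mod 323).
Check: 92 × 158 = 14536 ≡ 1 (mod 323)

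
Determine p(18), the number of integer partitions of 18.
385

p(n) counts ways to write n as a sum of positive integers (order ignored).
Euler's pentagonal recurrence: p(k) = p(k-1) + p(k-2) - p(k-5) - p(k-7) + p(k-12) + p(k-15) - ... (offsets j(3j∓1)/2, signs ++--, p(0)=1, p(<0)=0).
DP table for k = 0..17: p(0)=1, p(1)=1, p(2)=2, p(3)=3, p(4)=5, p(5)=7, p(6)=11, p(7)=15, p(8)=22, p(9)=30, p(10)=42, p(11)=56, p(12)=77, p(13)=101, p(14)=135, p(15)=176, p(16)=231, p(17)=297.
Final step: p(18) = p(17) + p(16) - p(13) - p(11) + p(6) + p(3)
= 297 + 231 - 101 - 56 + 11 + 3
= 385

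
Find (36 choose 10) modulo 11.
0

Using Lucas' theorem:
Write n=36 and k=10 in base 11:
n in base 11: [3, 3]
k in base 11: [0, 10]
C(36,10) mod 11 = ∏ C(n_i, k_i) mod 11
Digit binomials (mod 11): C(3,0) = 1; C(3,10) = 0 (k_i > n_i)
Product: 1 × 0 = 0 ≡ 0 (mod 11)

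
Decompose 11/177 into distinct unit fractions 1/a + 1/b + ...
1/17 + 1/301 + 1/905709

Greedy algorithm:
11/177: ceiling(177/11) = 17, use 1/17
10/3009: ceiling(3009/10) = 301, use 1/301
1/905709: ceiling(905709/1) = 905709, use 1/905709
Result: 11/177 = 1/17 + 1/301 + 1/905709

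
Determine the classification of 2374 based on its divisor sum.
deficient

Proper divisors of 2374: sum = 1 + 2 + 1187 = 1190
Since 1190 < 2374, 2374 is deficient.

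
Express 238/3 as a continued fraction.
[79; 3]

Euclidean algorithm steps:
238 = 79 × 3 + 1
3 = 3 × 1 + 0
Continued fraction: [79; 3]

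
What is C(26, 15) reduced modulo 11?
2

Using Lucas' theorem:
Write n=26 and k=15 in base 11:
n in base 11: [2, 4]
k in base 11: [1, 4]
C(26,15) mod 11 = ∏ C(n_i, k_i) mod 11
Digit binomials (mod 11): C(2,1) = 2; C(4,4) = 1
Product: 2 × 1 = 2 ≡ 2 (mod 11)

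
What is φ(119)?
96

119 = 7 × 17
φ(n) = n × ∏(1 - 1/p) for each prime p dividing n
φ(119) = 119 × (1 - 1/7) × (1 - 1/17) = 96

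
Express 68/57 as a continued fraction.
[1; 5, 5, 2]

Euclidean algorithm steps:
68 = 1 × 57 + 11
57 = 5 × 11 + 2
11 = 5 × 2 + 1
2 = 2 × 1 + 0
Continued fraction: [1; 5, 5, 2]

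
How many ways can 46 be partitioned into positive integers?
105558

p(n) counts ways to write n as a sum of positive integers (order ignored).
Euler's pentagonal recurrence: p(k) = p(k-1) + p(k-2) - p(k-5) - p(k-7) + p(k-12) + p(k-15) - ... (offsets j(3j∓1)/2, signs ++--, p(0)=1, p(<0)=0).
DP table for k = 0..45: p(0)=1, p(1)=1, p(2)=2, p(3)=3, p(4)=5, p(5)=7, p(6)=11, p(7)=15, p(8)=22, p(9)=30, p(10)=42, p(11)=56, p(12)=77, p(13)=101, p(14)=135, p(15)=176, p(16)=231, p(17)=297, p(18)=385, p(19)=490, p(20)=627, p(21)=792, p(22)=1002, p(23)=1255, p(24)=1575, p(25)=1958, p(26)=2436, p(27)=3010, p(28)=3718, p(29)=4565, p(30)=5604, p(31)=6842, p(32)=8349, p(33)=10143, p(34)=12310, p(35)=14883, p(36)=17977, p(37)=21637, p(38)=26015, p(39)=31185, p(40)=37338, p(41)=44583, p(42)=53174, p(43)=63261, p(44)=75175, p(45)=89134.
Final step: p(46) = p(45) + p(44) - p(41) - p(39) + p(34) + p(31) - p(24) - p(20) + p(11) + p(6)
= 89134 + 75175 - 44583 - 31185 + 12310 + 6842 - 1575 - 627 + 56 + 11
= 105558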